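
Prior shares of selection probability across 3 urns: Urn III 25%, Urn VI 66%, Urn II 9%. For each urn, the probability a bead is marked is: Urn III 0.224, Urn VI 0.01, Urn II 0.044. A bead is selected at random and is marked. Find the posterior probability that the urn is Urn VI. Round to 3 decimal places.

0.099

By Bayes' rule, posterior ∝ prior × likelihood:
  Urn III: 0.25 × 0.224 = 0.056
  Urn VI: 0.66 × 0.01 = 0.0066
  Urn II: 0.09 × 0.044 = 0.00396
Total = 0.06656.
P(Urn VI | evidence) = 0.0066 / 0.06656 ≈ 0.099.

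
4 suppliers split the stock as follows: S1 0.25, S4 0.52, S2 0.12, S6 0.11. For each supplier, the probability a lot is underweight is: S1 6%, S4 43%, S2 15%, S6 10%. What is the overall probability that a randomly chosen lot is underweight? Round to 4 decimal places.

0.2676

By Bayes' rule, posterior ∝ prior × likelihood:
  S1: 0.25 × 0.06 = 0.015
  S4: 0.52 × 0.43 = 0.2236
  S2: 0.12 × 0.15 = 0.018
  S6: 0.11 × 0.1 = 0.011
P(underweight) = 0.015 + 0.2236 + 0.018 + 0.011 = 0.2676 → 0.2676.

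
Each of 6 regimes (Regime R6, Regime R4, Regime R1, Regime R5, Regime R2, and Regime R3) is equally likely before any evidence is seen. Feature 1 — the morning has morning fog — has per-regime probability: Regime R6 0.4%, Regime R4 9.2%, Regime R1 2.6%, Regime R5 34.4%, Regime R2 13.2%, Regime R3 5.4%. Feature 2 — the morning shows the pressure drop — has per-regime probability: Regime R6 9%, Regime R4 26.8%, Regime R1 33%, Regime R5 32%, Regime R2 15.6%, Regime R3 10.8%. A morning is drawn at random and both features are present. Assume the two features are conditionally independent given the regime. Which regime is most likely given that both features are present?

Since the prior is uniform, the posterior is proportional to the likelihood:
  Regime R6: 0.004 × 0.09 = 0.00036
  Regime R4: 0.092 × 0.268 = 0.024656
  Regime R1: 0.026 × 0.33 = 0.00858
  Regime R5: 0.344 × 0.32 = 0.11008
  Regime R2: 0.132 × 0.156 = 0.020592
  Regime R3: 0.054 × 0.108 = 0.005832
Total = 0.1701.
Largest term belongs to Regime R5, so Regime R5 is most probable.

Regime R5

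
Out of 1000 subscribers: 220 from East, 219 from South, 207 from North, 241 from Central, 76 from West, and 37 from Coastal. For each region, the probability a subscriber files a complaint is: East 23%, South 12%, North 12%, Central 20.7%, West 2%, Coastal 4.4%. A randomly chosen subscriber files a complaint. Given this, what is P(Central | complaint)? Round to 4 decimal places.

0.3224

Prior × likelihood for each hypothesis:
  East: 0.22 × 0.23 = 0.0506
  South: 0.219 × 0.12 = 0.02628
  North: 0.207 × 0.12 = 0.02484
  Central: 0.241 × 0.207 = 0.049887
  West: 0.076 × 0.02 = 0.00152
  Coastal: 0.037 × 0.044 = 0.001628
Sum = 0.154755.
P(Central | evidence) = 0.049887 / 0.154755 ≈ 0.3224.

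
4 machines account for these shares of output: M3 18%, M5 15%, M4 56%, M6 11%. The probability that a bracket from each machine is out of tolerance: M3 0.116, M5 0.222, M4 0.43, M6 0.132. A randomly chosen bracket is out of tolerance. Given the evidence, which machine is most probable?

M4

Unnormalized posteriors (prior × likelihood):
  M3: 0.18 × 0.116 = 0.02088
  M5: 0.15 × 0.222 = 0.0333
  M4: 0.56 × 0.43 = 0.2408
  M6: 0.11 × 0.132 = 0.01452
Total = 0.3095.
Largest term belongs to M4, so M4 is most probable.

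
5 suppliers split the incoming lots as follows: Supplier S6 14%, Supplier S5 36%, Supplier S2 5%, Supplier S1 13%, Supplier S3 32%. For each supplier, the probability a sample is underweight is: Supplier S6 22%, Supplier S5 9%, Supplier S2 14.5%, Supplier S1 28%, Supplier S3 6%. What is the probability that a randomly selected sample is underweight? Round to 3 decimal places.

0.126

Unnormalized posteriors (prior × likelihood):
  Supplier S6: 0.14 × 0.22 = 0.0308
  Supplier S5: 0.36 × 0.09 = 0.0324
  Supplier S2: 0.05 × 0.145 = 0.00725
  Supplier S1: 0.13 × 0.28 = 0.0364
  Supplier S3: 0.32 × 0.06 = 0.0192
P(underweight) = 0.0308 + 0.0324 + 0.00725 + 0.0364 + 0.0192 = 0.12605 → 0.126.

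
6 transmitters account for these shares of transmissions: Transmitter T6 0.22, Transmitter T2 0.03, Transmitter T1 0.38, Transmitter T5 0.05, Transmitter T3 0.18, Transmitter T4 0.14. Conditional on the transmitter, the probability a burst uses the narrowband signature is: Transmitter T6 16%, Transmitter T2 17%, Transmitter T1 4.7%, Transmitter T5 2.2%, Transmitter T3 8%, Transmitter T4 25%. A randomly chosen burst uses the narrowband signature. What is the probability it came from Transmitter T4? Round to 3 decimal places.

0.322

Unnormalized posteriors (prior × likelihood):
  Transmitter T6: 0.22 × 0.16 = 0.0352
  Transmitter T2: 0.03 × 0.17 = 0.0051
  Transmitter T1: 0.38 × 0.047 = 0.01786
  Transmitter T5: 0.05 × 0.022 = 0.0011
  Transmitter T3: 0.18 × 0.08 = 0.0144
  Transmitter T4: 0.14 × 0.25 = 0.035
Total = 0.10866.
P(Transmitter T4 | evidence) = 0.035 / 0.10866 ≈ 0.322.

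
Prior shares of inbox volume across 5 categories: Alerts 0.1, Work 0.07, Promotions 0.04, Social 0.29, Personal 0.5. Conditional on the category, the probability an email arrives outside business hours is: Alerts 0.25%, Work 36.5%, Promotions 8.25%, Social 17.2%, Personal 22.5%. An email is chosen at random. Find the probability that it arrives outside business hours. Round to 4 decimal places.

By Bayes' rule, posterior ∝ prior × likelihood:
  Alerts: 0.1 × 0.0025 = 0.00025
  Work: 0.07 × 0.365 = 0.02555
  Promotions: 0.04 × 0.0825 = 0.0033
  Social: 0.29 × 0.172 = 0.04988
  Personal: 0.5 × 0.225 = 0.1125
P(off-hours) = 0.00025 + 0.02555 + 0.0033 + 0.04988 + 0.1125 = 0.19148 → 0.1915.

0.1915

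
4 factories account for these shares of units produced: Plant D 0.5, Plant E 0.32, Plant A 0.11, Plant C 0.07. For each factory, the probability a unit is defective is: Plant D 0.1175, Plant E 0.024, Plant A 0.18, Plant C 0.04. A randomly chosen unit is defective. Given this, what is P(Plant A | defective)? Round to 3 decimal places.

Prior × likelihood for each hypothesis:
  Plant D: 0.5 × 0.1175 = 0.05875
  Plant E: 0.32 × 0.024 = 0.00768
  Plant A: 0.11 × 0.18 = 0.0198
  Plant C: 0.07 × 0.04 = 0.0028
Normalizing constant = 0.08903.
P(Plant A | evidence) = 0.0198 / 0.08903 ≈ 0.222.

0.222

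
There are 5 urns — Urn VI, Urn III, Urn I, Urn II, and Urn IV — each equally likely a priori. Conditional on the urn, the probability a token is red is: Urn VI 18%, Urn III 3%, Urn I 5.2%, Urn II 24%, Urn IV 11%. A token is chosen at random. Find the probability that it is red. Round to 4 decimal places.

Since the prior is uniform, the posterior is proportional to the likelihood:
  Urn VI: 0.18
  Urn III: 0.03
  Urn I: 0.052
  Urn II: 0.24
  Urn IV: 0.11
P(red) = (1/5) × (0.18 + 0.03 + 0.052 + 0.24 + 0.11) = 0.612/5 ≈ 0.1224.

0.1224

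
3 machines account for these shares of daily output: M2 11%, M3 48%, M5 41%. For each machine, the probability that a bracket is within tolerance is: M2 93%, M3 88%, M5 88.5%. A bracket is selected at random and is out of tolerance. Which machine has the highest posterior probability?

M3

Taking complements, P(oversize | each) = M2 0.07, M3 0.12, M5 0.115.
Prior × likelihood for each hypothesis:
  M2: 0.11 × 0.07 = 0.0077
  M3: 0.48 × 0.12 = 0.0576
  M5: 0.41 × 0.115 = 0.04715
Total = 0.11245.
Largest term belongs to M3, so M3 is most probable.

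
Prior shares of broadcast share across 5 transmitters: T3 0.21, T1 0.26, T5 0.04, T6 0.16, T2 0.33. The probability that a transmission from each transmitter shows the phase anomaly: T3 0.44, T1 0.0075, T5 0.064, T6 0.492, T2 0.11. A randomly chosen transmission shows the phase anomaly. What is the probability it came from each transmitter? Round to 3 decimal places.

Compute prior × likelihood for every hypothesis:
  T3: 0.21 × 0.44 = 0.0924
  T1: 0.26 × 0.0075 = 0.00195
  T5: 0.04 × 0.064 = 0.00256
  T6: 0.16 × 0.492 = 0.07872
  T2: 0.33 × 0.11 = 0.0363
Sum = 0.21193.
P(T3 | anomaly) = 0.0924/0.21193 ≈ 0.436
P(T1 | anomaly) = 0.00195/0.21193 ≈ 0.009
P(T5 | anomaly) = 0.00256/0.21193 ≈ 0.012
P(T6 | anomaly) = 0.07872/0.21193 ≈ 0.371
P(T2 | anomaly) = 0.0363/0.21193 ≈ 0.171
(Check: 0.436+0.009+0.012+0.371+0.171 = 0.999.)

T3 0.436, T1 0.009, T5 0.012, T6 0.371, T2 0.171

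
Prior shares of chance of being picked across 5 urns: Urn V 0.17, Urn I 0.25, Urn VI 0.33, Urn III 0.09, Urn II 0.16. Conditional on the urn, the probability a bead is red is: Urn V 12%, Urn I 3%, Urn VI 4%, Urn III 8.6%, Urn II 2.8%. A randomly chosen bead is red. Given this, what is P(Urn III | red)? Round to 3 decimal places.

Unnormalized posteriors (prior × likelihood):
  Urn V: 0.17 × 0.12 = 0.0204
  Urn I: 0.25 × 0.03 = 0.0075
  Urn VI: 0.33 × 0.04 = 0.0132
  Urn III: 0.09 × 0.086 = 0.00774
  Urn II: 0.16 × 0.028 = 0.00448
Normalizing constant = 0.05332.
P(Urn III | evidence) = 0.00774 / 0.05332 ≈ 0.145.

0.145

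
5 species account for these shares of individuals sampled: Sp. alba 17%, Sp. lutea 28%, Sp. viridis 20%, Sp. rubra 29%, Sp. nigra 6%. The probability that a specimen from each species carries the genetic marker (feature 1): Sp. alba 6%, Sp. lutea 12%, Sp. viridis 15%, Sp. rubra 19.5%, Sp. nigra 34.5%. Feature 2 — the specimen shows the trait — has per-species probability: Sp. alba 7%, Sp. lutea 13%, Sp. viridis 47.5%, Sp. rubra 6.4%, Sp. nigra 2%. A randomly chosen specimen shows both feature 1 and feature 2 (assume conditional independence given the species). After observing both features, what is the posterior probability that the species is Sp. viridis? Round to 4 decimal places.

By Bayes' rule, posterior ∝ prior × likelihood:
  Sp. alba: 0.17 × 0.06 × 0.07 = 0.000714
  Sp. lutea: 0.28 × 0.12 × 0.13 = 0.004368
  Sp. viridis: 0.2 × 0.15 × 0.475 = 0.01425
  Sp. rubra: 0.29 × 0.195 × 0.064 = 0.0036192
  Sp. nigra: 0.06 × 0.345 × 0.02 = 0.000414
Total = 0.0233652.
P(Sp. viridis | evidence) = 0.01425 / 0.0233652 ≈ 0.6099.

0.6099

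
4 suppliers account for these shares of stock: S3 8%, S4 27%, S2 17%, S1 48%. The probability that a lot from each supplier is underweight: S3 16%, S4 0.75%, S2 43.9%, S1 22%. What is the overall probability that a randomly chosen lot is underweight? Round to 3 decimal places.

0.195

By Bayes' rule, posterior ∝ prior × likelihood:
  S3: 0.08 × 0.16 = 0.0128
  S4: 0.27 × 0.0075 = 0.002025
  S2: 0.17 × 0.439 = 0.07463
  S1: 0.48 × 0.22 = 0.1056
P(underweight) = 0.0128 + 0.002025 + 0.07463 + 0.1056 = 0.195055 → 0.195.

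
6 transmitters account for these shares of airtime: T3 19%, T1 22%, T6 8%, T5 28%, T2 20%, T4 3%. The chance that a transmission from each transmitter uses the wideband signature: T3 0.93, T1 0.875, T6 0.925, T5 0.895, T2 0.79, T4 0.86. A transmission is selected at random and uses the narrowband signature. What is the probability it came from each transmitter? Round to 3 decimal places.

T3 0.109, T1 0.225, T6 0.049, T5 0.240, T2 0.343, T4 0.034

Taking complements, P(narrowband | each) = T3 0.07, T1 0.125, T6 0.075, T5 0.105, T2 0.21, T4 0.14.
Unnormalized posteriors (prior × likelihood):
  T3: 0.19 × 0.07 = 0.0133
  T1: 0.22 × 0.125 = 0.0275
  T6: 0.08 × 0.075 = 0.006
  T5: 0.28 × 0.105 = 0.0294
  T2: 0.2 × 0.21 = 0.042
  T4: 0.03 × 0.14 = 0.0042
Total = 0.1224.
P(T3 | narrowband) = 0.0133/0.1224 ≈ 0.109
P(T1 | narrowband) = 0.0275/0.1224 ≈ 0.225
P(T6 | narrowband) = 0.006/0.1224 ≈ 0.049
P(T5 | narrowband) = 0.0294/0.1224 ≈ 0.240
P(T2 | narrowband) = 0.042/0.1224 ≈ 0.343
P(T4 | narrowband) = 0.0042/0.1224 ≈ 0.034
(Check: 0.109+0.225+0.049+0.240+0.343+0.034 = 1.000.)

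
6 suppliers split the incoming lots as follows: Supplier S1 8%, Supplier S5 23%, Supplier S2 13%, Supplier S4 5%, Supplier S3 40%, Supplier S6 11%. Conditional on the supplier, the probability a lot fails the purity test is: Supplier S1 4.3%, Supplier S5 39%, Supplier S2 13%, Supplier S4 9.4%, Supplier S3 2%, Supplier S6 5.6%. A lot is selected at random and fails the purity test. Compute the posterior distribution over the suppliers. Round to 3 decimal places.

Supplier S1 0.027, Supplier S5 0.696, Supplier S2 0.131, Supplier S4 0.036, Supplier S3 0.062, Supplier S6 0.048

Unnormalized posteriors (prior × likelihood):
  Supplier S1: 0.08 × 0.043 = 0.00344
  Supplier S5: 0.23 × 0.39 = 0.0897
  Supplier S2: 0.13 × 0.13 = 0.0169
  Supplier S4: 0.05 × 0.094 = 0.0047
  Supplier S3: 0.4 × 0.02 = 0.008
  Supplier S6: 0.11 × 0.056 = 0.00616
Normalizing constant = 0.1289.
P(Supplier S1 | off-spec) = 0.00344/0.1289 ≈ 0.027
P(Supplier S5 | off-spec) = 0.0897/0.1289 ≈ 0.696
P(Supplier S2 | off-spec) = 0.0169/0.1289 ≈ 0.131
P(Supplier S4 | off-spec) = 0.0047/0.1289 ≈ 0.036
P(Supplier S3 | off-spec) = 0.008/0.1289 ≈ 0.062
P(Supplier S6 | off-spec) = 0.00616/0.1289 ≈ 0.048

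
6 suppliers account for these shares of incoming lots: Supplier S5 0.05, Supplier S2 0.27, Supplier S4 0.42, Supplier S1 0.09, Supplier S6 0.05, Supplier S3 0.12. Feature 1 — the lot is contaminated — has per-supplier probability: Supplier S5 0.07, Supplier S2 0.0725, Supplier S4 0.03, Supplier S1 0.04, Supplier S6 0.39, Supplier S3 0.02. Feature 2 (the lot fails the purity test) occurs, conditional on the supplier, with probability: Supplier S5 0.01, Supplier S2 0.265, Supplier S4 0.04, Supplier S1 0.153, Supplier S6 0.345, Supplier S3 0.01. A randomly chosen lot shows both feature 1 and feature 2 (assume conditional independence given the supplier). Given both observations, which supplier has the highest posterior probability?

Supplier S6

By Bayes' rule, posterior ∝ prior × likelihood:
  Supplier S5: 0.05 × 0.07 × 0.01 = 0.000035
  Supplier S2: 0.27 × 0.0725 × 0.265 = 0.005187375
  Supplier S4: 0.42 × 0.03 × 0.04 = 0.000504
  Supplier S1: 0.09 × 0.04 × 0.153 = 0.0005508
  Supplier S6: 0.05 × 0.39 × 0.345 = 0.0067275
  Supplier S3: 0.12 × 0.02 × 0.01 = 0.000024
Sum = 0.013028675.
Largest term belongs to Supplier S6, so Supplier S6 is most probable.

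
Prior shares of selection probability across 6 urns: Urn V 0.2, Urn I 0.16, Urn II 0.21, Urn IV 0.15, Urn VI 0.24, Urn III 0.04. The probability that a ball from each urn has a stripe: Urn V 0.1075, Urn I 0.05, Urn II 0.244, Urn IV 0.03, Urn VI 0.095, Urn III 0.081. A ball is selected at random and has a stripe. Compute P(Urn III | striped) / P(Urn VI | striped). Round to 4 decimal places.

By Bayes' rule, posterior ∝ prior × likelihood:
  Urn V: 0.2 × 0.1075 = 0.0215
  Urn I: 0.16 × 0.05 = 0.008
  Urn II: 0.21 × 0.244 = 0.05124
  Urn IV: 0.15 × 0.03 = 0.0045
  Urn VI: 0.24 × 0.095 = 0.0228
  Urn III: 0.04 × 0.081 = 0.00324
Sum = 0.11128.
The ratio is 0.00324 / 0.0228 (the normalizer cancels) = 0.1421.

0.1421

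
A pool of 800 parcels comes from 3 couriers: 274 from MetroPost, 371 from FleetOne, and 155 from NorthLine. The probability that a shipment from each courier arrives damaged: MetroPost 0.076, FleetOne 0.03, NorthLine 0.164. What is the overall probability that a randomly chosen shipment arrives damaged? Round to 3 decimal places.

0.072

Unnormalized posteriors (prior × likelihood):
  MetroPost: 0.3425 × 0.076 = 0.02603
  FleetOne: 0.46375 × 0.03 = 0.0139125
  NorthLine: 0.19375 × 0.164 = 0.031775
P(damaged) = 0.02603 + 0.0139125 + 0.031775 = 0.0717175 → 0.072.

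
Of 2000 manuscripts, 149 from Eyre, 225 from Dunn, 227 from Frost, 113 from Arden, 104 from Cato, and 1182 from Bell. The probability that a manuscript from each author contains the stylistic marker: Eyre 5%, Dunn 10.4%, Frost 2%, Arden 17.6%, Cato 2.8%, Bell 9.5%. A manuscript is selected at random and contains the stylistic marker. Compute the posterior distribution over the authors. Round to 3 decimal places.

Eyre 0.044, Dunn 0.137, Frost 0.027, Arden 0.117, Cato 0.017, Bell 0.659

Compute prior × likelihood for every hypothesis:
  Eyre: 0.0745 × 0.05 = 0.003725
  Dunn: 0.1125 × 0.104 = 0.0117
  Frost: 0.1135 × 0.02 = 0.00227
  Arden: 0.0565 × 0.176 = 0.009944
  Cato: 0.052 × 0.028 = 0.001456
  Bell: 0.591 × 0.095 = 0.056145
Normalizing constant = 0.08524.
P(Eyre | marker) = 0.003725/0.08524 ≈ 0.044
P(Dunn | marker) = 0.0117/0.08524 ≈ 0.137
P(Frost | marker) = 0.00227/0.08524 ≈ 0.027
P(Arden | marker) = 0.009944/0.08524 ≈ 0.117
P(Cato | marker) = 0.001456/0.08524 ≈ 0.017
P(Bell | marker) = 0.056145/0.08524 ≈ 0.659
(Check: 0.044+0.137+0.027+0.117+0.017+0.659 = 1.001.)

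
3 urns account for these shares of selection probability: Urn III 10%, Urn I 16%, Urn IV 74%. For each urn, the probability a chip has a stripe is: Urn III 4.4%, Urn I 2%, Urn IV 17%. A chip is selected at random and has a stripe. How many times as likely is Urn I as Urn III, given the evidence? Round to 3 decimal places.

0.727

Prior × likelihood for each hypothesis:
  Urn III: 0.1 × 0.044 = 0.0044
  Urn I: 0.16 × 0.02 = 0.0032
  Urn IV: 0.74 × 0.17 = 0.1258
Total = 0.1334.
The ratio is 0.0032 / 0.0044 (the normalizer cancels) = 0.727.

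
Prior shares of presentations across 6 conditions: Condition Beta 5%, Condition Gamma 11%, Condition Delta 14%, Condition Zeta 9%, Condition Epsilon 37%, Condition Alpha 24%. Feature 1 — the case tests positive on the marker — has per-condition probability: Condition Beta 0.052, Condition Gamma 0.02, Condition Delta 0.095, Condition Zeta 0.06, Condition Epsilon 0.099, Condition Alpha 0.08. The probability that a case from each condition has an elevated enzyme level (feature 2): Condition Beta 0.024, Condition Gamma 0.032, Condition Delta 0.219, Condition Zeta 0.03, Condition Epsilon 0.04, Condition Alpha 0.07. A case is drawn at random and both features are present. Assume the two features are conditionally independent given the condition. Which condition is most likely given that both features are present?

Unnormalized posteriors (prior × likelihood):
  Condition Beta: 0.05 × 0.052 × 0.024 = 0.0000624
  Condition Gamma: 0.11 × 0.02 × 0.032 = 0.0000704
  Condition Delta: 0.14 × 0.095 × 0.219 = 0.0029127
  Condition Zeta: 0.09 × 0.06 × 0.03 = 0.000162
  Condition Epsilon: 0.37 × 0.099 × 0.04 = 0.0014652
  Condition Alpha: 0.24 × 0.08 × 0.07 = 0.001344
Sum = 0.0060167.
Largest term belongs to Condition Delta, so Condition Delta is most probable.

Condition Delta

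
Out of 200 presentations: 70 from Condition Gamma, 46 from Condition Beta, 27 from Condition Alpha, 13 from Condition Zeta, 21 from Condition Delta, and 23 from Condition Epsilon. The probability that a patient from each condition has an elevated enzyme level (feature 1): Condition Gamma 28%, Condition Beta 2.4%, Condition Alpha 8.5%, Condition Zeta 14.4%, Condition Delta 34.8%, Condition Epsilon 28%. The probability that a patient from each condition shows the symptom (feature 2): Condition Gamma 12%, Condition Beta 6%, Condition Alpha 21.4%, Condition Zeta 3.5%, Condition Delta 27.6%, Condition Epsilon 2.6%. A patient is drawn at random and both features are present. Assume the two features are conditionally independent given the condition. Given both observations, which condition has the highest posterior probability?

Prior × likelihood for each hypothesis:
  Condition Gamma: 0.35 × 0.28 × 0.12 = 0.01176
  Condition Beta: 0.23 × 0.024 × 0.06 = 0.0003312
  Condition Alpha: 0.135 × 0.085 × 0.214 = 0.00245565
  Condition Zeta: 0.065 × 0.144 × 0.035 = 0.0003276
  Condition Delta: 0.105 × 0.348 × 0.276 = 0.01008504
  Condition Epsilon: 0.115 × 0.28 × 0.026 = 0.0008372
Total = 0.02579669.
Largest term belongs to Condition Gamma, so Condition Gamma is most probable.

Condition Gamma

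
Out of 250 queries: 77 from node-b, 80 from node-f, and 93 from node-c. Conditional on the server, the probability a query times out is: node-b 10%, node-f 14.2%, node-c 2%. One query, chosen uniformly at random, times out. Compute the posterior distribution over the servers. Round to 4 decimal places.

Unnormalized posteriors (prior × likelihood):
  node-b: 0.308 × 0.1 = 0.0308
  node-f: 0.32 × 0.142 = 0.04544
  node-c: 0.372 × 0.02 = 0.00744
Normalizing constant = 0.08368.
P(node-b | timeout) = 0.0308/0.08368 ≈ 0.3681
P(node-f | timeout) = 0.04544/0.08368 ≈ 0.5430
P(node-c | timeout) = 0.00744/0.08368 ≈ 0.0889

node-b 0.3681, node-f 0.5430, node-c 0.0889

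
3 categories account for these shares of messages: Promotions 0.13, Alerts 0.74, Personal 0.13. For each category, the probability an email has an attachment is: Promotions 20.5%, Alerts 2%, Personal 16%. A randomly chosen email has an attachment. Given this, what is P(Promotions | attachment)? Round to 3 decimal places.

0.428

Prior × likelihood for each hypothesis:
  Promotions: 0.13 × 0.205 = 0.02665
  Alerts: 0.74 × 0.02 = 0.0148
  Personal: 0.13 × 0.16 = 0.0208
Total = 0.06225.
P(Promotions | evidence) = 0.02665 / 0.06225 ≈ 0.428.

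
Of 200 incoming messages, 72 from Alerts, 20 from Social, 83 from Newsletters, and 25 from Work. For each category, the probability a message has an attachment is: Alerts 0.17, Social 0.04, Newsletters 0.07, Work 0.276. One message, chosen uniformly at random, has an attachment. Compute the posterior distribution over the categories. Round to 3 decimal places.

Prior × likelihood for each hypothesis:
  Alerts: 0.36 × 0.17 = 0.0612
  Social: 0.1 × 0.04 = 0.004
  Newsletters: 0.415 × 0.07 = 0.02905
  Work: 0.125 × 0.276 = 0.0345
Sum = 0.12875.
P(Alerts | attachment) = 0.0612/0.12875 ≈ 0.475
P(Social | attachment) = 0.004/0.12875 ≈ 0.031
P(Newsletters | attachment) = 0.02905/0.12875 ≈ 0.226
P(Work | attachment) = 0.0345/0.12875 ≈ 0.268

Alerts 0.475, Social 0.031, Newsletters 0.226, Work 0.268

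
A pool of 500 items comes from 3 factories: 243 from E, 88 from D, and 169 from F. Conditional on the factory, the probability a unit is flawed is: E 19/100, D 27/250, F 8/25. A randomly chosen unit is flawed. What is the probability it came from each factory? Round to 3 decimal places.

Unnormalized posteriors (prior × likelihood):
  E: 0.486 × 0.19 = 0.09234
  D: 0.176 × 0.108 = 0.019008
  F: 0.338 × 0.32 = 0.10816
Sum = 0.219508.
P(E | flawed) = 0.09234/0.219508 ≈ 0.421
P(D | flawed) = 0.019008/0.219508 ≈ 0.087
P(F | flawed) = 0.10816/0.219508 ≈ 0.493

E 0.421, D 0.087, F 0.493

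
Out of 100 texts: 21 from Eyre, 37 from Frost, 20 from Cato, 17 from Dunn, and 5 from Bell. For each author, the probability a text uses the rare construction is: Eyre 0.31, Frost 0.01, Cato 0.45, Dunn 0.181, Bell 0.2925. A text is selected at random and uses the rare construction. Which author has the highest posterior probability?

Prior × likelihood for each hypothesis:
  Eyre: 0.21 × 0.31 = 0.0651
  Frost: 0.37 × 0.01 = 0.0037
  Cato: 0.2 × 0.45 = 0.09
  Dunn: 0.17 × 0.181 = 0.03077
  Bell: 0.05 × 0.2925 = 0.014625
Sum = 0.204195.
Largest term belongs to Cato, so Cato is most probable.

Cato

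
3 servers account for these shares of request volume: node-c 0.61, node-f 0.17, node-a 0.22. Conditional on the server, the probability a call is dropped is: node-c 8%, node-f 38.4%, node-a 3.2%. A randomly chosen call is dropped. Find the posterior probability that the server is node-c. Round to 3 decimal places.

0.403

Compute prior × likelihood for every hypothesis:
  node-c: 0.61 × 0.08 = 0.0488
  node-f: 0.17 × 0.384 = 0.06528
  node-a: 0.22 × 0.032 = 0.00704
Sum = 0.12112.
P(node-c | evidence) = 0.0488 / 0.12112 ≈ 0.403.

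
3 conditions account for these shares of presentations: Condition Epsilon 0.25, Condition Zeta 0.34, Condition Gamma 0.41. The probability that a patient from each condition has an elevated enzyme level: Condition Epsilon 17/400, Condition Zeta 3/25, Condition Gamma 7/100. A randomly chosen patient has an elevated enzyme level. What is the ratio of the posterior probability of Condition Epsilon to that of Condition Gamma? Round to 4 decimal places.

By Bayes' rule, posterior ∝ prior × likelihood:
  Condition Epsilon: 0.25 × 0.0425 = 0.010625
  Condition Zeta: 0.34 × 0.12 = 0.0408
  Condition Gamma: 0.41 × 0.07 = 0.0287
Total = 0.080125.
The ratio is 0.010625 / 0.0287 (the normalizer cancels) = 0.3702.

0.3702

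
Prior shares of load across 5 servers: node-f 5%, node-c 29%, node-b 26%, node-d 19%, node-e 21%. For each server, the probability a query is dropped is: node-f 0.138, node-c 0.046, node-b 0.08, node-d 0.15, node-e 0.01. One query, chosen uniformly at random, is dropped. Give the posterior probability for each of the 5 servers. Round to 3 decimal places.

node-f 0.096, node-c 0.186, node-b 0.290, node-d 0.398, node-e 0.029

Compute prior × likelihood for every hypothesis:
  node-f: 0.05 × 0.138 = 0.0069
  node-c: 0.29 × 0.046 = 0.01334
  node-b: 0.26 × 0.08 = 0.0208
  node-d: 0.19 × 0.15 = 0.0285
  node-e: 0.21 × 0.01 = 0.0021
Normalizing constant = 0.07164.
P(node-f | dropped) = 0.0069/0.07164 ≈ 0.096
P(node-c | dropped) = 0.01334/0.07164 ≈ 0.186
P(node-b | dropped) = 0.0208/0.07164 ≈ 0.290
P(node-d | dropped) = 0.0285/0.07164 ≈ 0.398
P(node-e | dropped) = 0.0021/0.07164 ≈ 0.029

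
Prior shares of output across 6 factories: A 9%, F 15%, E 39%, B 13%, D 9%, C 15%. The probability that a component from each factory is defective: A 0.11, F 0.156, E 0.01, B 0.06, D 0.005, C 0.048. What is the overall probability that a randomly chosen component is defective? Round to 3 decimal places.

Unnormalized posteriors (prior × likelihood):
  A: 0.09 × 0.11 = 0.0099
  F: 0.15 × 0.156 = 0.0234
  E: 0.39 × 0.01 = 0.0039
  B: 0.13 × 0.06 = 0.0078
  D: 0.09 × 0.005 = 0.00045
  C: 0.15 × 0.048 = 0.0072
P(defective) = 0.0099 + 0.0234 + 0.0039 + 0.0078 + 0.00045 + 0.0072 = 0.05265 → 0.053.

0.053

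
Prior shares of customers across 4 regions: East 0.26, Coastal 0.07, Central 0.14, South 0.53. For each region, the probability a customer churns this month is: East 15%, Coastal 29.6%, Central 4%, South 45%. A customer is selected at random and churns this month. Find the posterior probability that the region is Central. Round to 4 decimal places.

Prior × likelihood for each hypothesis:
  East: 0.26 × 0.15 = 0.039
  Coastal: 0.07 × 0.296 = 0.02072
  Central: 0.14 × 0.04 = 0.0056
  South: 0.53 × 0.45 = 0.2385
Total = 0.30382.
P(Central | evidence) = 0.0056 / 0.30382 ≈ 0.0184.

0.0184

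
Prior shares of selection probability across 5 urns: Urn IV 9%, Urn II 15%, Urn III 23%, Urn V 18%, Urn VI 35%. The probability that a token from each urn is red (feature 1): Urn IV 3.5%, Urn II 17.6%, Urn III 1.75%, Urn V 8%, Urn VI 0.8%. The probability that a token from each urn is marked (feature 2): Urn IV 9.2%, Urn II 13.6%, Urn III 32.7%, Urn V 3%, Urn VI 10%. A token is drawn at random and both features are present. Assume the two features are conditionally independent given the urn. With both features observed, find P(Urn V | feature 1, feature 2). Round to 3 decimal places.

By Bayes' rule, posterior ∝ prior × likelihood:
  Urn IV: 0.09 × 0.035 × 0.092 = 0.0002898
  Urn II: 0.15 × 0.176 × 0.136 = 0.0035904
  Urn III: 0.23 × 0.0175 × 0.327 = 0.001316175
  Urn V: 0.18 × 0.08 × 0.03 = 0.000432
  Urn VI: 0.35 × 0.008 × 0.1 = 0.00028
Total = 0.005908375.
P(Urn V | evidence) = 0.000432 / 0.005908375 ≈ 0.073.

0.073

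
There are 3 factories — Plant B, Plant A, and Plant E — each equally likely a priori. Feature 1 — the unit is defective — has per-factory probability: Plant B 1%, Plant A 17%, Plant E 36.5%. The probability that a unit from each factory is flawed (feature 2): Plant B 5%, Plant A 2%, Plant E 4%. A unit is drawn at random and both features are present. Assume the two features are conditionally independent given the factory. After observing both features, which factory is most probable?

Plant E

Since the prior is uniform, the posterior is proportional to the likelihood:
  Plant B: 0.01 × 0.05 = 0.0005
  Plant A: 0.17 × 0.02 = 0.0034
  Plant E: 0.365 × 0.04 = 0.0146
Sum = 0.0185.
Largest term belongs to Plant E, so Plant E is most probable.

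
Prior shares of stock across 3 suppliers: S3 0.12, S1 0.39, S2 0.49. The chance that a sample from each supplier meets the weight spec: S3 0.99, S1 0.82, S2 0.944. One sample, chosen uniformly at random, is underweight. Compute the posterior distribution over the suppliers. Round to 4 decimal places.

S3 0.0121, S1 0.7102, S2 0.2776

Taking complements, P(underweight | each) = S3 0.01, S1 0.18, S2 0.056.
By Bayes' rule, posterior ∝ prior × likelihood:
  S3: 0.12 × 0.01 = 0.0012
  S1: 0.39 × 0.18 = 0.0702
  S2: 0.49 × 0.056 = 0.02744
Normalizing constant = 0.09884.
P(S3 | underweight) = 0.0012/0.09884 ≈ 0.0121
P(S1 | underweight) = 0.0702/0.09884 ≈ 0.7102
P(S2 | underweight) = 0.02744/0.09884 ≈ 0.2776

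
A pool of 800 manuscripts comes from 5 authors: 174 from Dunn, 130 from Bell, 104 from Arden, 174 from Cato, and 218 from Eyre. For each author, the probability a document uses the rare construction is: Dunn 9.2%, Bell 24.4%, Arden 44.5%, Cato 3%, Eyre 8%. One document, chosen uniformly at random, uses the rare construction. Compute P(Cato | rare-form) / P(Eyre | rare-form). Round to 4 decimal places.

0.2993

Compute prior × likelihood for every hypothesis:
  Dunn: 0.2175 × 0.092 = 0.02001
  Bell: 0.1625 × 0.244 = 0.03965
  Arden: 0.13 × 0.445 = 0.05785
  Cato: 0.2175 × 0.03 = 0.006525
  Eyre: 0.2725 × 0.08 = 0.0218
Normalizing constant = 0.145835.
The ratio is 0.006525 / 0.0218 (the normalizer cancels) = 0.2993.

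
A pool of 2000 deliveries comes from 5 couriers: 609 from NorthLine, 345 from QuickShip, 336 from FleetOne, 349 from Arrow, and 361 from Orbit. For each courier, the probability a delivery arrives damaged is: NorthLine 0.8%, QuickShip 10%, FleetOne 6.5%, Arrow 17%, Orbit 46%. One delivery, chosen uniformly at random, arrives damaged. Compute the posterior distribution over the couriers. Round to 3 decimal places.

By Bayes' rule, posterior ∝ prior × likelihood:
  NorthLine: 0.3045 × 0.008 = 0.002436
  QuickShip: 0.1725 × 0.1 = 0.01725
  FleetOne: 0.168 × 0.065 = 0.01092
  Arrow: 0.1745 × 0.17 = 0.029665
  Orbit: 0.1805 × 0.46 = 0.08303
Sum = 0.143301.
P(NorthLine | damaged) = 0.002436/0.143301 ≈ 0.017
P(QuickShip | damaged) = 0.01725/0.143301 ≈ 0.120
P(FleetOne | damaged) = 0.01092/0.143301 ≈ 0.076
P(Arrow | damaged) = 0.029665/0.143301 ≈ 0.207
P(Orbit | damaged) = 0.08303/0.143301 ≈ 0.579
(Check: 0.017+0.120+0.076+0.207+0.579 = 0.999.)

NorthLine 0.017, QuickShip 0.120, FleetOne 0.076, Arrow 0.207, Orbit 0.579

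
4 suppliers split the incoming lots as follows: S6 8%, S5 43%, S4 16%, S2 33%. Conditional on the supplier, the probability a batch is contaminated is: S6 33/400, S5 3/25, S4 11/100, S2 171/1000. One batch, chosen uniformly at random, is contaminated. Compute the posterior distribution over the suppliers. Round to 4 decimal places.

S6 0.0499, S5 0.3902, S4 0.1331, S2 0.4268

By Bayes' rule, posterior ∝ prior × likelihood:
  S6: 0.08 × 0.0825 = 0.0066
  S5: 0.43 × 0.12 = 0.0516
  S4: 0.16 × 0.11 = 0.0176
  S2: 0.33 × 0.171 = 0.05643
Sum = 0.13223.
P(S6 | contaminated) = 0.0066/0.13223 ≈ 0.0499
P(S5 | contaminated) = 0.0516/0.13223 ≈ 0.3902
P(S4 | contaminated) = 0.0176/0.13223 ≈ 0.1331
P(S2 | contaminated) = 0.05643/0.13223 ≈ 0.4268
(Check: 0.0499+0.3902+0.1331+0.4268 = 1.0000.)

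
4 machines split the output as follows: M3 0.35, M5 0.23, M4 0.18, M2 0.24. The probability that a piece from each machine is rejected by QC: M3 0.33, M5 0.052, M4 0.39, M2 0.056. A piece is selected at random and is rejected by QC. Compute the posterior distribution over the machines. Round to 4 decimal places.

M3 0.5471, M5 0.0567, M4 0.3325, M2 0.0637

By Bayes' rule, posterior ∝ prior × likelihood:
  M3: 0.35 × 0.33 = 0.1155
  M5: 0.23 × 0.052 = 0.01196
  M4: 0.18 × 0.39 = 0.0702
  M2: 0.24 × 0.056 = 0.01344
Total = 0.2111.
P(M3 | rejected) = 0.1155/0.2111 ≈ 0.5471
P(M5 | rejected) = 0.01196/0.2111 ≈ 0.0567
P(M4 | rejected) = 0.0702/0.2111 ≈ 0.3325
P(M2 | rejected) = 0.01344/0.2111 ≈ 0.0637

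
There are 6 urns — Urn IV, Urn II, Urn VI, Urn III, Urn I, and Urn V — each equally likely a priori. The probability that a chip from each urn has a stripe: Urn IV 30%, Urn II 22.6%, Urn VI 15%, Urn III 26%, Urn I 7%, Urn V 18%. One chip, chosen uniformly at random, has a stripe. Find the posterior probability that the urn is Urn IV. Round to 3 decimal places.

Since the prior is uniform, the posterior is proportional to the likelihood:
  Urn IV: 0.3
  Urn II: 0.226
  Urn VI: 0.15
  Urn III: 0.26
  Urn I: 0.07
  Urn V: 0.18
Sum = 1.186.
P(Urn IV | evidence) = 0.3 / 1.186 ≈ 0.253.

0.253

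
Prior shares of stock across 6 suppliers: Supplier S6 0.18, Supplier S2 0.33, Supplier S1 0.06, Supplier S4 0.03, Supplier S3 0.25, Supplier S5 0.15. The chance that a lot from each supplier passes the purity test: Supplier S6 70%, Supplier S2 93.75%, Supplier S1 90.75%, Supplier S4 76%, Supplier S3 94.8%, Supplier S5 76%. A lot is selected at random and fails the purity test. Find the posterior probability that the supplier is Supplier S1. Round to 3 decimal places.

Taking complements, P(off-spec | each) = Supplier S6 0.3, Supplier S2 0.0625, Supplier S1 0.0925, Supplier S4 0.24, Supplier S3 0.052, Supplier S5 0.24.
Compute prior × likelihood for every hypothesis:
  Supplier S6: 0.18 × 0.3 = 0.054
  Supplier S2: 0.33 × 0.0625 = 0.020625
  Supplier S1: 0.06 × 0.0925 = 0.00555
  Supplier S4: 0.03 × 0.24 = 0.0072
  Supplier S3: 0.25 × 0.052 = 0.013
  Supplier S5: 0.15 × 0.24 = 0.036
Sum = 0.136375.
P(Supplier S1 | evidence) = 0.00555 / 0.136375 ≈ 0.041.

0.041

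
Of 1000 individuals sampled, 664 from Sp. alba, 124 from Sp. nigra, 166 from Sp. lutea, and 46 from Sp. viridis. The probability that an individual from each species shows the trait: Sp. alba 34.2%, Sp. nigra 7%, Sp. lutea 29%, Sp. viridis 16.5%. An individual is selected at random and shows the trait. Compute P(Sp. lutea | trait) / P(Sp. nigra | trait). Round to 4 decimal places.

By Bayes' rule, posterior ∝ prior × likelihood:
  Sp. alba: 0.664 × 0.342 = 0.227088
  Sp. nigra: 0.124 × 0.07 = 0.00868
  Sp. lutea: 0.166 × 0.29 = 0.04814
  Sp. viridis: 0.046 × 0.165 = 0.00759
Normalizing constant = 0.291498.
The ratio is 0.04814 / 0.00868 (the normalizer cancels) = 5.5461.

5.5461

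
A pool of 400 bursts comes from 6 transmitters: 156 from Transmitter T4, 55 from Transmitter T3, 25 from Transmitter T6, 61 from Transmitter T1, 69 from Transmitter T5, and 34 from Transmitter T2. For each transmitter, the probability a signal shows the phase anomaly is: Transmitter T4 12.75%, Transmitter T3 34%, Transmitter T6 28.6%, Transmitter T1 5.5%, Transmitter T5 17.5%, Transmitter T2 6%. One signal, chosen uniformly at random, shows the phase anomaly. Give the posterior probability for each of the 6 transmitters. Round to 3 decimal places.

Transmitter T4 0.315, Transmitter T3 0.296, Transmitter T6 0.113, Transmitter T1 0.053, Transmitter T5 0.191, Transmitter T2 0.032

Prior × likelihood for each hypothesis:
  Transmitter T4: 0.39 × 0.1275 = 0.049725
  Transmitter T3: 0.1375 × 0.34 = 0.04675
  Transmitter T6: 0.0625 × 0.286 = 0.017875
  Transmitter T1: 0.1525 × 0.055 = 0.0083875
  Transmitter T5: 0.1725 × 0.175 = 0.0301875
  Transmitter T2: 0.085 × 0.06 = 0.0051
Total = 0.158025.
P(Transmitter T4 | anomaly) = 0.049725/0.158025 ≈ 0.315
P(Transmitter T3 | anomaly) = 0.04675/0.158025 ≈ 0.296
P(Transmitter T6 | anomaly) = 0.017875/0.158025 ≈ 0.113
P(Transmitter T1 | anomaly) = 0.0083875/0.158025 ≈ 0.053
P(Transmitter T5 | anomaly) = 0.0301875/0.158025 ≈ 0.191
P(Transmitter T2 | anomaly) = 0.0051/0.158025 ≈ 0.032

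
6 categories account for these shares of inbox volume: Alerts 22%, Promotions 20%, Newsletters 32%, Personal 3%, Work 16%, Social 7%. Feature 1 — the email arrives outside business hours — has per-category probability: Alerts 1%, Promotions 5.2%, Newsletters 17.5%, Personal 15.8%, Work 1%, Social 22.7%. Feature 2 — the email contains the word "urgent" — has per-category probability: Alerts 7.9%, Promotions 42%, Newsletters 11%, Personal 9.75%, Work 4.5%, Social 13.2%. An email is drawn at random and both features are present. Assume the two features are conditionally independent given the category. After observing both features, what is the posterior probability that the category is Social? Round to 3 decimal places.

Prior × likelihood for each hypothesis:
  Alerts: 0.22 × 0.01 × 0.079 = 0.0001738
  Promotions: 0.2 × 0.052 × 0.42 = 0.004368
  Newsletters: 0.32 × 0.175 × 0.11 = 0.00616
  Personal: 0.03 × 0.158 × 0.0975 = 0.00046215
  Work: 0.16 × 0.01 × 0.045 = 0.000072
  Social: 0.07 × 0.227 × 0.132 = 0.00209748
Total = 0.01333343.
P(Social | evidence) = 0.00209748 / 0.01333343 ≈ 0.157.

0.157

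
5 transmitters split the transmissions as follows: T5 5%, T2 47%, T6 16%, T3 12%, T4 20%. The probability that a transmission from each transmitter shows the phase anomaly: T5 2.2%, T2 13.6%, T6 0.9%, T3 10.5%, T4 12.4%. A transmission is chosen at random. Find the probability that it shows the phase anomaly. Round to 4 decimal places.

Unnormalized posteriors (prior × likelihood):
  T5: 0.05 × 0.022 = 0.0011
  T2: 0.47 × 0.136 = 0.06392
  T6: 0.16 × 0.009 = 0.00144
  T3: 0.12 × 0.105 = 0.0126
  T4: 0.2 × 0.124 = 0.0248
P(anomaly) = 0.0011 + 0.06392 + 0.00144 + 0.0126 + 0.0248 = 0.10386 → 0.1039.

0.1039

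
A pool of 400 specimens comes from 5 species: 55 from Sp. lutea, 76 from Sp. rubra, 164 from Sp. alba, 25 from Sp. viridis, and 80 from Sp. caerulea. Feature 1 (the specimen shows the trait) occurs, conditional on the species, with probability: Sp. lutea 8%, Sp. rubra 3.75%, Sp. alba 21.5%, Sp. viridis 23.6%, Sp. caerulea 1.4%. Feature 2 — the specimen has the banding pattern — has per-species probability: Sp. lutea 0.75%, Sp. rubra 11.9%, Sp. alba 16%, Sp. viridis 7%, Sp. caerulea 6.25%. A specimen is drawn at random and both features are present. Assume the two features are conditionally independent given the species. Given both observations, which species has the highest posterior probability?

Compute prior × likelihood for every hypothesis:
  Sp. lutea: 0.1375 × 0.08 × 0.0075 = 0.0000825
  Sp. rubra: 0.19 × 0.0375 × 0.119 = 0.000847875
  Sp. alba: 0.41 × 0.215 × 0.16 = 0.014104
  Sp. viridis: 0.0625 × 0.236 × 0.07 = 0.0010325
  Sp. caerulea: 0.2 × 0.014 × 0.0625 = 0.000175
Total = 0.016241875.
Largest term belongs to Sp. alba, so Sp. alba is most probable.

Sp. alba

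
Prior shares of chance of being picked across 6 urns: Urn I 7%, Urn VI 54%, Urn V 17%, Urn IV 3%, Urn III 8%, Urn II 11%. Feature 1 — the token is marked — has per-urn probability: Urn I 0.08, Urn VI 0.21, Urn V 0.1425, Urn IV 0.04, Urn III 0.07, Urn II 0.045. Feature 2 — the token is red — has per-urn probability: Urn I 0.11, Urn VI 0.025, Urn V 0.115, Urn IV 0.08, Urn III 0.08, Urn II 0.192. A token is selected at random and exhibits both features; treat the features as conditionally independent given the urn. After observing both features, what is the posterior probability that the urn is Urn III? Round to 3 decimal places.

0.058

Compute prior × likelihood for every hypothesis:
  Urn I: 0.07 × 0.08 × 0.11 = 0.000616
  Urn VI: 0.54 × 0.21 × 0.025 = 0.002835
  Urn V: 0.17 × 0.1425 × 0.115 = 0.002785875
  Urn IV: 0.03 × 0.04 × 0.08 = 0.000096
  Urn III: 0.08 × 0.07 × 0.08 = 0.000448
  Urn II: 0.11 × 0.045 × 0.192 = 0.0009504
Sum = 0.007731275.
P(Urn III | evidence) = 0.000448 / 0.007731275 ≈ 0.058.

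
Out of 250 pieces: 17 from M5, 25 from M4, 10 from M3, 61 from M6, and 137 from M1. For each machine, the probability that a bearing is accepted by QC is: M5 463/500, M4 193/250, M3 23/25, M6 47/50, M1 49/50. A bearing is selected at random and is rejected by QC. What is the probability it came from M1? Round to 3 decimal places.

Taking complements, P(rejected | each) = M5 0.074, M4 0.228, M3 0.08, M6 0.06, M1 0.02.
Compute prior × likelihood for every hypothesis:
  M5: 0.068 × 0.074 = 0.005032
  M4: 0.1 × 0.228 = 0.0228
  M3: 0.04 × 0.08 = 0.0032
  M6: 0.244 × 0.06 = 0.01464
  M1: 0.548 × 0.02 = 0.01096
Normalizing constant = 0.056632.
P(M1 | evidence) = 0.01096 / 0.056632 ≈ 0.194.

0.194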